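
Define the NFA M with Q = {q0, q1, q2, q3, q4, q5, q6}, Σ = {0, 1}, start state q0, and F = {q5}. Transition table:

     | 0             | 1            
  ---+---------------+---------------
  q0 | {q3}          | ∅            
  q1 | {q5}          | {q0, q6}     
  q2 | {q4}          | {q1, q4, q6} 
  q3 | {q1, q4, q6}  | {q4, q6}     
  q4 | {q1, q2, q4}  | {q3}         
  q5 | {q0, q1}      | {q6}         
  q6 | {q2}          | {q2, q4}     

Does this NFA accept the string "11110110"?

Start in {q0}.
Read '1': {q0} → ∅.
The set is empty and remains empty for the remaining 7 symbols.
The final set ∅ contains no accepting state.

No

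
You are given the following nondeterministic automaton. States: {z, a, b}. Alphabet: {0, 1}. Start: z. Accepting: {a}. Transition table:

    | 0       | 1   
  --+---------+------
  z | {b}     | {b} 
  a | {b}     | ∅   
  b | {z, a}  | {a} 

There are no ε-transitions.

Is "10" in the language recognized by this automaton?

Start in {z}.
Read '1': {z} → {b}.
Read '0': {b} → {z, a}.
The final set {z, a} contains the accepting state a.

Yes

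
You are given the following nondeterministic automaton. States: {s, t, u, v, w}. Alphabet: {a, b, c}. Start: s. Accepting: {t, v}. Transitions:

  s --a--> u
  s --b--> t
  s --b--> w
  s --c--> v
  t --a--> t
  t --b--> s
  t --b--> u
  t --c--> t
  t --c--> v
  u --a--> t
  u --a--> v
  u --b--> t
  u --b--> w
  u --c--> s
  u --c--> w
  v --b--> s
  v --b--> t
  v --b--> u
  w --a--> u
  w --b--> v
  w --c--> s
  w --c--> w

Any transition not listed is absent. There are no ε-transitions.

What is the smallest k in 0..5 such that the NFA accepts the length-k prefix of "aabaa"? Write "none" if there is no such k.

Start in {s}.
Read 'a': s→{u}; now {u}.
Read 'a': u→{t, v}; now {t, v}.
None of the earlier sets intersect F, but {t, v} does.

2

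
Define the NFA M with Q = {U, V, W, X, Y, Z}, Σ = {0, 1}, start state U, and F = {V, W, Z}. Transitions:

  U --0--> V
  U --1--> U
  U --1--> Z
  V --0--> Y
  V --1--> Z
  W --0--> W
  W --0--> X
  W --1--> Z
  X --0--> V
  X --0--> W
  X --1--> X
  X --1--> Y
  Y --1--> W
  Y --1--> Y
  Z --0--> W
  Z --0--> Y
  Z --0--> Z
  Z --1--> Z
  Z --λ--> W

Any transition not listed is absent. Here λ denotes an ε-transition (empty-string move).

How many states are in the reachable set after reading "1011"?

Start in {U}.
Read '1': U→{U, Z}; union {U, Z}; ε-closure = {U, W, Z}.
Read '0': U→{V}, W→{W, X}, Z→{W, Y, Z}; now {V, W, X, Y, Z}.
Read '1': V→{Z}, W→{Z}, X→{X, Y}, Y→{W, Y}, Z→{Z}; now {W, X, Y, Z}.
Read '1': W→{Z}, X→{X, Y}, Y→{W, Y}, Z→{Z}; now {W, X, Y, Z}.
That set has 4 states.

4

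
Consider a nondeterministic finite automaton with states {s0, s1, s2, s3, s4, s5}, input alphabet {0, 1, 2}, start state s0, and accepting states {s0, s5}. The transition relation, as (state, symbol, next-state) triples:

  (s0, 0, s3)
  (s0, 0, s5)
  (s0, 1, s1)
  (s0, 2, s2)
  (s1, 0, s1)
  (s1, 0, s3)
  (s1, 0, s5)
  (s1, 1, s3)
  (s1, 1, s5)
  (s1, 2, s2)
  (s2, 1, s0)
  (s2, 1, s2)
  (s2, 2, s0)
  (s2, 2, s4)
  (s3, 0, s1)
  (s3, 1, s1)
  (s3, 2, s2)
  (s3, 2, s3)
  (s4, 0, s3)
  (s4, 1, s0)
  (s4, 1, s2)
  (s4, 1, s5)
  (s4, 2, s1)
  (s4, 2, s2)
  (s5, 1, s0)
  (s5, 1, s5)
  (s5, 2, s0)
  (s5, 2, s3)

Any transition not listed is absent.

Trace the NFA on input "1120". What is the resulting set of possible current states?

{s1, s3, s5}

Start in {s0}.
Read '1': {s0} → {s1}.
Read '1': {s1} → {s3, s5}.
Read '2': {s3, s5} → {s0, s2, s3}.
Read '0': {s0, s2, s3} → {s1, s3, s5}.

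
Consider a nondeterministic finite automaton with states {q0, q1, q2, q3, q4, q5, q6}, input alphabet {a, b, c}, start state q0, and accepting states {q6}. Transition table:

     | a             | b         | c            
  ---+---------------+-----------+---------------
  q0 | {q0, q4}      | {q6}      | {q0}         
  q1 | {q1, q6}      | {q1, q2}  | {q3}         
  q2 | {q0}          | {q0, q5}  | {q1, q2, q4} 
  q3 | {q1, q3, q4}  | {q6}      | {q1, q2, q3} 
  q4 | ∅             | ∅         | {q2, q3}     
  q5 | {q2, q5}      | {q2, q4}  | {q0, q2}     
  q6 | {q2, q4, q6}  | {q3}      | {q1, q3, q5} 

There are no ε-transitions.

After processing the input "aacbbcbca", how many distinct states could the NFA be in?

7

Start in {q0}.
Read 'a': q0→{q0, q4}; now {q0, q4}.
Read 'a': q0→{q0, q4}, q4→∅; now {q0, q4}.
Read 'c': q0→{q0}, q4→{q2, q3}; now {q0, q2, q3}.
Read 'b': q0→{q6}, q2→{q0, q5}, q3→{q6}; now {q0, q5, q6}.
Read 'b': q0→{q6}, q5→{q2, q4}, q6→{q3}; now {q2, q3, q4, q6}.
Read 'c': q2→{q1, q2, q4}, q3→{q1, q2, q3}, q4→{q2, q3}, q6→{q1, q3, q5}; now {q1, q2, q3, q4, q5}.
Read 'b': q1→{q1, q2}, q2→{q0, q5}, q3→{q6}, q4→∅, q5→{q2, q4}; now {q0, q1, q2, q4, q5, q6}.
Read 'c': q0→{q0}, q1→{q3}, q2→{q1, q2, q4}, q4→{q2, q3}, q5→{q0, q2}, q6→{q1, q3, q5}; now {q0, q1, q2, q3, q4, q5}.
Read 'a': q0→{q0, q4}, q1→{q1, q6}, q2→{q0}, q3→{q1, q3, q4}, q4→∅, q5→{q2, q5}; now {q0, q1, q2, q3, q4, q5, q6}.
That set has 7 states.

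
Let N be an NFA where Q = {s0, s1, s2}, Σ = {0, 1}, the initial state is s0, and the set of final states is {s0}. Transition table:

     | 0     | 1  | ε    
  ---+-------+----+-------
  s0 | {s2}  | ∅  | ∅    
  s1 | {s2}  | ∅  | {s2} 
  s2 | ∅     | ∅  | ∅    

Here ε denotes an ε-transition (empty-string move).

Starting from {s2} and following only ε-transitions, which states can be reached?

{s2}

Begin with {s2}.
No ε-moves leave this set, so the closure equals the set itself.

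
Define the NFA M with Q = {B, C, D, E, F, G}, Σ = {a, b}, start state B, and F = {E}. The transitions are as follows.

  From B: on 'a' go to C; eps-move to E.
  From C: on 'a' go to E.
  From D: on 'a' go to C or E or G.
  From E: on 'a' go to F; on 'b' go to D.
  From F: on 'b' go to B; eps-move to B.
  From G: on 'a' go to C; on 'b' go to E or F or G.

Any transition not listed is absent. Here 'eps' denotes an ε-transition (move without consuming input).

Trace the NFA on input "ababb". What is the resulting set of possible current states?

Start: ε-closure({B}) = {B, E}.
Read 'a': {B, E} → {B, C, E, F}.
Read 'b': {B, C, E, F} → {B, D, E}.
Read 'a': {B, D, E} → {B, C, E, F, G}.
Read 'b': {B, C, E, F, G} → {B, D, E, F, G}.
Read 'b': {B, D, E, F, G} → {B, D, E, F, G}.

{B, D, E, F, G}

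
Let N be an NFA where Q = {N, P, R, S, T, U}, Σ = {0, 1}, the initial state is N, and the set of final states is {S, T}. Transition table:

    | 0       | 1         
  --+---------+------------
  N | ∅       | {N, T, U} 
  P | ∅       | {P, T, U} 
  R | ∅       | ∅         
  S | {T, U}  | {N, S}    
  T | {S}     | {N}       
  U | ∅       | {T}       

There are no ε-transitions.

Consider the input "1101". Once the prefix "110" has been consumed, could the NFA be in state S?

Yes

Start in {N}.
Read '1': N→{N, T, U}; now {N, T, U}.
Read '1': N→{N, T, U}, T→{N}, U→{T}; now {N, T, U}.
Read '0': N→∅, T→{S}, U→∅; now {S}.
State S is in {S}.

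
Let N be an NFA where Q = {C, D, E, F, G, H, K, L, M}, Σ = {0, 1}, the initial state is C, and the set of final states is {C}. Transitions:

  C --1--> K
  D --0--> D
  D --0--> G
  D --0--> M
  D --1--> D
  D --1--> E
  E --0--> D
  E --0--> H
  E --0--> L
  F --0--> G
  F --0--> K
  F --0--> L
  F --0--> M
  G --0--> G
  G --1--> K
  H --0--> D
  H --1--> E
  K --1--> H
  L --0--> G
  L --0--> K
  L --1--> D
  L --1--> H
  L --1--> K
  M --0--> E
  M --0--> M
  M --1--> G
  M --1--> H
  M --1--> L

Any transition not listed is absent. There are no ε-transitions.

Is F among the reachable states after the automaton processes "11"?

No

Start in {C}.
Read '1': C→{K}; now {K}.
Read '1': K→{H}; now {H}.
State F is not in {H}.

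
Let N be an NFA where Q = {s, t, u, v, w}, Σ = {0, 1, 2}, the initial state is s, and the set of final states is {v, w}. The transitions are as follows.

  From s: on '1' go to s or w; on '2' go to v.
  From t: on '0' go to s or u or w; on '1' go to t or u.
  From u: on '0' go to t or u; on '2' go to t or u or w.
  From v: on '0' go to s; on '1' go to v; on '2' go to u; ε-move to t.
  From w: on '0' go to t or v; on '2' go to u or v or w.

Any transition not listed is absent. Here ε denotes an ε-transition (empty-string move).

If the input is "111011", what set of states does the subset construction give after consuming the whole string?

{t, u, v}

Start in {s}.
Read '1': s→{s, w}; now {s, w}.
Read '1': s→{s, w}, w→∅; now {s, w}.
Read '1': s→{s, w}, w→∅; now {s, w}.
Read '0': s→∅, w→{t, v}; now {t, v}.
Read '1': t→{t, u}, v→{v}; now {t, u, v}.
Read '1': t→{t, u}, u→∅, v→{v}; now {t, u, v}.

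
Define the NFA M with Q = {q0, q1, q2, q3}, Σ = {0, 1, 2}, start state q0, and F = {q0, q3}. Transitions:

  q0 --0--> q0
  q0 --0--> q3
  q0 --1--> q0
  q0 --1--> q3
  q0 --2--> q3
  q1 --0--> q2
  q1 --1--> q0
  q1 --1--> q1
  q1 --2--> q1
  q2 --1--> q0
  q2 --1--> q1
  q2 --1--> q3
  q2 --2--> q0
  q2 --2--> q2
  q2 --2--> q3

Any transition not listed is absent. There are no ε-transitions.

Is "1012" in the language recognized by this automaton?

Start in {q0}.
Read '1': q0→{q0, q3}; now {q0, q3}.
Read '0': q0→{q0, q3}, q3→∅; now {q0, q3}.
Read '1': q0→{q0, q3}, q3→∅; now {q0, q3}.
Read '2': q0→{q3}, q3→∅; now {q3}.
The final set {q3} contains the accepting state q3.

Yes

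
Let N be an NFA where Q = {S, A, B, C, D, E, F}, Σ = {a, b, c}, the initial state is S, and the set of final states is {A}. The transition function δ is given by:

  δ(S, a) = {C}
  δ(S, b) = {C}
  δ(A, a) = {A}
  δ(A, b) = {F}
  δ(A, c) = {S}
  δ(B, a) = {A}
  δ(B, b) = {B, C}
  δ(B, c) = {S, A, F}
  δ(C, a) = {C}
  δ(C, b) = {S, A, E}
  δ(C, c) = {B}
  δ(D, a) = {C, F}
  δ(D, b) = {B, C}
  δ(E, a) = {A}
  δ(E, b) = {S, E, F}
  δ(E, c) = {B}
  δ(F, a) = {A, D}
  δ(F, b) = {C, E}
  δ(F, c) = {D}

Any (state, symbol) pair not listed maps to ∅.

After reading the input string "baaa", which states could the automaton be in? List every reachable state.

Start in {S}.
Read 'b': {S} → {C}.
Read 'a': {C} → {C}.
Read 'a': {C} → {C}.
Read 'a': {C} → {C}.

{C}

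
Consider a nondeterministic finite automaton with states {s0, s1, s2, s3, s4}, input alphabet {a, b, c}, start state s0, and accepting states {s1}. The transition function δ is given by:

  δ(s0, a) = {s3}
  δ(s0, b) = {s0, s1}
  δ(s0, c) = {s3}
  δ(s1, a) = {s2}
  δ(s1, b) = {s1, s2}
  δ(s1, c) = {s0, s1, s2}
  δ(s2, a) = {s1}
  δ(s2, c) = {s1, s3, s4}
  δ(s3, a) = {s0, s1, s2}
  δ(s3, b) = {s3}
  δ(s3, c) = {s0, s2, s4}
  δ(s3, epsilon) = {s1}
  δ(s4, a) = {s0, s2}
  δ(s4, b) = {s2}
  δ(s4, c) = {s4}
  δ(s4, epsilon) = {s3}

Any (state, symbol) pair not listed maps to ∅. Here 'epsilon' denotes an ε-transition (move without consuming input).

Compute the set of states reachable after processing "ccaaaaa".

{s0, s1, s2, s3}

Start in {s0}.
Read 'c': s0→{s3}; union {s3}; ε-closure = {s1, s3}.
Read 'c': s1→{s0, s1, s2}, s3→{s0, s2, s4}; union {s0, s1, s2, s4}; ε-closure = {s0, s1, s2, s3, s4}.
Read 'a': s0→{s3}, s1→{s2}, s2→{s1}, s3→{s0, s1, s2}, s4→{s0, s2}; now {s0, s1, s2, s3}.
Read 'a': s0→{s3}, s1→{s2}, s2→{s1}, s3→{s0, s1, s2}; now {s0, s1, s2, s3}.
Read 'a': s0→{s3}, s1→{s2}, s2→{s1}, s3→{s0, s1, s2}; now {s0, s1, s2, s3}.
Read 'a': s0→{s3}, s1→{s2}, s2→{s1}, s3→{s0, s1, s2}; now {s0, s1, s2, s3}.
Read 'a': s0→{s3}, s1→{s2}, s2→{s1}, s3→{s0, s1, s2}; now {s0, s1, s2, s3}.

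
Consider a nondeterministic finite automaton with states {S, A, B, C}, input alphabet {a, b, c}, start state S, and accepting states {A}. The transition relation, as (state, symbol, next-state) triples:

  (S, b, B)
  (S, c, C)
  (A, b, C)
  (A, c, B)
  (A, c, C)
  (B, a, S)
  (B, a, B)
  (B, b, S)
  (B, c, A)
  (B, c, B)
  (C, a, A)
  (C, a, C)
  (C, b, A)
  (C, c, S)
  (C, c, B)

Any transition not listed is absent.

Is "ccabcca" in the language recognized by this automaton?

Yes

Start in {S}.
Read 'c': {S} → {C}.
Read 'c': {C} → {S, B}.
Read 'a': {S, B} → {S, B}.
Read 'b': {S, B} → {S, B}.
Read 'c': {S, B} → {A, B, C}.
Read 'c': {A, B, C} → {S, A, B, C}.
Read 'a': {S, A, B, C} → {S, A, B, C}.
The final set {S, A, B, C} contains the accepting state A.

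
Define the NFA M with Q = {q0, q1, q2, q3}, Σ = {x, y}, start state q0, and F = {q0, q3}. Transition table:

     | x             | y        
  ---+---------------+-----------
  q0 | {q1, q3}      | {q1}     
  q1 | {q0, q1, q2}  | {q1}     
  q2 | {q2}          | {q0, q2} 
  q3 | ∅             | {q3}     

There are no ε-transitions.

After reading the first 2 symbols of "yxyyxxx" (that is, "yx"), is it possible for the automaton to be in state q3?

No

Start in {q0}.
Read 'y': q0→{q1}; now {q1}.
Read 'x': q1→{q0, q1, q2}; now {q0, q1, q2}.
State q3 is not in {q0, q1, q2}.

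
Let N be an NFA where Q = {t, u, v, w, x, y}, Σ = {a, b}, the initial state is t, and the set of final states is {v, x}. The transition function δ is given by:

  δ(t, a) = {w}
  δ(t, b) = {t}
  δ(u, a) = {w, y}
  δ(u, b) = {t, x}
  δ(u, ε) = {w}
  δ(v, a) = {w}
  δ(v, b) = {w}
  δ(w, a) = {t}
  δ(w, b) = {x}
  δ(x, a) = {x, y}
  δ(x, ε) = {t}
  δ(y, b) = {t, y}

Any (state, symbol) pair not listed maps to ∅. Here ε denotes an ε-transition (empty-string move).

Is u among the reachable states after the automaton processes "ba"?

Start in {t}.
Read 'b': t→{t}; now {t}.
Read 'a': t→{w}; now {w}.
State u is not in {w}.

No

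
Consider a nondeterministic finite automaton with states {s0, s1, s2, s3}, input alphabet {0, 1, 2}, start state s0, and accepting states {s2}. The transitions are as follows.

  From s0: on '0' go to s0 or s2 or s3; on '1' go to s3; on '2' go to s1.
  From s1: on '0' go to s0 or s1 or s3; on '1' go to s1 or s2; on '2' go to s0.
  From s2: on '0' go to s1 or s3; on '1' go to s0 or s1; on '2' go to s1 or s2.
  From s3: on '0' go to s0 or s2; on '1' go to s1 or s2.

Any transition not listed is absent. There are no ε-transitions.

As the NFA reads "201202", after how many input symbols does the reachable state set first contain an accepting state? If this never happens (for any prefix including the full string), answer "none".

3

Start in {s0}.
Read '2': s0→{s1}; now {s1}.
Read '0': s1→{s0, s1, s3}; now {s0, s1, s3}.
Read '1': s0→{s3}, s1→{s1, s2}, s3→{s1, s2}; now {s1, s2, s3}.
None of the earlier sets intersect F, but {s1, s2, s3} does.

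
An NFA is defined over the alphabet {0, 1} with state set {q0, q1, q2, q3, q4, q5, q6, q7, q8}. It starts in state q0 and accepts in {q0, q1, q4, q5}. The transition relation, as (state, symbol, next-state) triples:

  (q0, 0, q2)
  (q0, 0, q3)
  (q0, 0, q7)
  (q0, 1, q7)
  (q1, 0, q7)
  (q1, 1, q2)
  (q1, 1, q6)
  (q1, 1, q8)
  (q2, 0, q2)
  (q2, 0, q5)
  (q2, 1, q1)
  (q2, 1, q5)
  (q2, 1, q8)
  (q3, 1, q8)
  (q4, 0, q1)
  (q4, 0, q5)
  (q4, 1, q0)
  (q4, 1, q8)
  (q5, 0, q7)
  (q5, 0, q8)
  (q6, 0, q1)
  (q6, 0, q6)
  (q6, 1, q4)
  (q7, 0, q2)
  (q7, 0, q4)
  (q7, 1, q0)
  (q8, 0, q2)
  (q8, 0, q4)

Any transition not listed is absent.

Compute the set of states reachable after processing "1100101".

{q0, q1, q5, q8}

Start in {q0}.
Read '1': q0→{q7}; now {q7}.
Read '1': q7→{q0}; now {q0}.
Read '0': q0→{q2, q3, q7}; now {q2, q3, q7}.
Read '0': q2→{q2, q5}, q3→∅, q7→{q2, q4}; now {q2, q4, q5}.
Read '1': q2→{q1, q5, q8}, q4→{q0, q8}, q5→∅; now {q0, q1, q5, q8}.
Read '0': q0→{q2, q3, q7}, q1→{q7}, q5→{q7, q8}, q8→{q2, q4}; now {q2, q3, q4, q7, q8}.
Read '1': q2→{q1, q5, q8}, q3→{q8}, q4→{q0, q8}, q7→{q0}, q8→∅; now {q0, q1, q5, q8}.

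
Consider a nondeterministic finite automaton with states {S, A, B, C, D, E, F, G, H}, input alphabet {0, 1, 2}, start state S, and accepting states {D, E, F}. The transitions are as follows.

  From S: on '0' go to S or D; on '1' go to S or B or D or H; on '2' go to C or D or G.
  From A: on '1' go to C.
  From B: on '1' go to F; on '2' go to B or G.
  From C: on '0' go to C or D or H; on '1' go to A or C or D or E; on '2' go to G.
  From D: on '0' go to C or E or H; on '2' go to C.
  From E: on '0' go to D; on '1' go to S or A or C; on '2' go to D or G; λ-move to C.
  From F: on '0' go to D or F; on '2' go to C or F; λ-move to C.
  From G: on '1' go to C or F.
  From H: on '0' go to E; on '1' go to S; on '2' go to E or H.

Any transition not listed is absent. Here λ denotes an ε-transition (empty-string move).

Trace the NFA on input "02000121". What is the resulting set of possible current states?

Start in {S}.
Read '0': {S} → {S, D}.
Read '2': {S, D} → {C, D, G}.
Read '0': {C, D, G} → {C, D, E, H}.
Read '0': {C, D, E, H} → {C, D, E, H}.
Read '0': {C, D, E, H} → {C, D, E, H}.
Read '1': {C, D, E, H} → {S, A, C, D, E}.
Read '2': {S, A, C, D, E} → {C, D, G}.
Read '1': {C, D, G} → {A, C, D, E, F}.

{A, C, D, E, F}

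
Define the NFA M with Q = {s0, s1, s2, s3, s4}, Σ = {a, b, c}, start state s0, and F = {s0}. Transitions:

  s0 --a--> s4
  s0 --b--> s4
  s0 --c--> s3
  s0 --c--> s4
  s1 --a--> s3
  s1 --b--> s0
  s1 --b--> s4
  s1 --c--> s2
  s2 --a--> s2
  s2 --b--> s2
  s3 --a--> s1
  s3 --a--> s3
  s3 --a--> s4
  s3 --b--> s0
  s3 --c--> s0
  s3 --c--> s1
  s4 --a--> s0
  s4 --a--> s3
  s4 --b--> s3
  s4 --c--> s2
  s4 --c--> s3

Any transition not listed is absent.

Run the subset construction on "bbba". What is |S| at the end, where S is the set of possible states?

1

Start in {s0}.
Read 'b': s0→{s4}; now {s4}.
Read 'b': s4→{s3}; now {s3}.
Read 'b': s3→{s0}; now {s0}.
Read 'a': s0→{s4}; now {s4}.
That set has 1 state.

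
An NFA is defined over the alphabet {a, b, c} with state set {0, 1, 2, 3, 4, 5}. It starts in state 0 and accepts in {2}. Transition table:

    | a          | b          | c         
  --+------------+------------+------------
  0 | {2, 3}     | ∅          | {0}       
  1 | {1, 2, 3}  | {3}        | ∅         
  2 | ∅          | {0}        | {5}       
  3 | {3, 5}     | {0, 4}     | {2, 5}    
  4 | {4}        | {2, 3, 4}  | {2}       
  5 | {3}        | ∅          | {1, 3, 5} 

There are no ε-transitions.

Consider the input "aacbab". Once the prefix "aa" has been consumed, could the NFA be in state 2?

Start in {0}.
Read 'a': 0→{2, 3}; now {2, 3}.
Read 'a': 2→∅, 3→{3, 5}; now {3, 5}.
State 2 is not in {3, 5}.

No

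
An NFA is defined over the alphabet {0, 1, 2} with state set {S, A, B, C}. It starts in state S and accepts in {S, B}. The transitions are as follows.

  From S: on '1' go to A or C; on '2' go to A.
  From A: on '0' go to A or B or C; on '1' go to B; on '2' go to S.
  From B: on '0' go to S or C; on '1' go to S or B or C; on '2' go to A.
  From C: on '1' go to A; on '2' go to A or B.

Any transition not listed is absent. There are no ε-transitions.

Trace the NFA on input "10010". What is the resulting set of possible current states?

Start in {S}.
Read '1': {S} → {A, C}.
Read '0': {A, C} → {A, B, C}.
Read '0': {A, B, C} → {S, A, B, C}.
Read '1': {S, A, B, C} → {S, A, B, C}.
Read '0': {S, A, B, C} → {S, A, B, C}.

{S, A, B, C}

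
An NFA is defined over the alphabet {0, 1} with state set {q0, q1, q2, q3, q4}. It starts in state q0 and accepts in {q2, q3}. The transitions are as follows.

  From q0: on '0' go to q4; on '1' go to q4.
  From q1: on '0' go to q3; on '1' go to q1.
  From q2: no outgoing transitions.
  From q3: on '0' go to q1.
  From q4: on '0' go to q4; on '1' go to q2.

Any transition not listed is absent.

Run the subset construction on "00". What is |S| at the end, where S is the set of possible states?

Start in {q0}.
Read '0': {q0} → {q4}.
Read '0': {q4} → {q4}.
That set has 1 state.

1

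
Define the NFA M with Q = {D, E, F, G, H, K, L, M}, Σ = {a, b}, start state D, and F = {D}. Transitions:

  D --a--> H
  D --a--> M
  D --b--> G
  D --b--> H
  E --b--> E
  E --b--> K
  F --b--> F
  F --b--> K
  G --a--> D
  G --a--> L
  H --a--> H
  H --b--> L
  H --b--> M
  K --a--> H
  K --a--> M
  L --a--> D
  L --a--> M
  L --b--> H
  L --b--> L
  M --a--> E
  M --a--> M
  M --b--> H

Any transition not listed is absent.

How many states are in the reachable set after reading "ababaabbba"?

4

Start in {D}.
Read 'a': D→{H, M}; now {H, M}.
Read 'b': H→{L, M}, M→{H}; now {H, L, M}.
Read 'a': H→{H}, L→{D, M}, M→{E, M}; now {D, E, H, M}.
Read 'b': D→{G, H}, E→{E, K}, H→{L, M}, M→{H}; now {E, G, H, K, L, M}.
Read 'a': E→∅, G→{D, L}, H→{H}, K→{H, M}, L→{D, M}, M→{E, M}; now {D, E, H, L, M}.
Read 'a': D→{H, M}, E→∅, H→{H}, L→{D, M}, M→{E, M}; now {D, E, H, M}.
Read 'b': D→{G, H}, E→{E, K}, H→{L, M}, M→{H}; now {E, G, H, K, L, M}.
Read 'b': E→{E, K}, G→∅, H→{L, M}, K→∅, L→{H, L}, M→{H}; now {E, H, K, L, M}.
Read 'b': E→{E, K}, H→{L, M}, K→∅, L→{H, L}, M→{H}; now {E, H, K, L, M}.
Read 'a': E→∅, H→{H}, K→{H, M}, L→{D, M}, M→{E, M}; now {D, E, H, M}.
That set has 4 states.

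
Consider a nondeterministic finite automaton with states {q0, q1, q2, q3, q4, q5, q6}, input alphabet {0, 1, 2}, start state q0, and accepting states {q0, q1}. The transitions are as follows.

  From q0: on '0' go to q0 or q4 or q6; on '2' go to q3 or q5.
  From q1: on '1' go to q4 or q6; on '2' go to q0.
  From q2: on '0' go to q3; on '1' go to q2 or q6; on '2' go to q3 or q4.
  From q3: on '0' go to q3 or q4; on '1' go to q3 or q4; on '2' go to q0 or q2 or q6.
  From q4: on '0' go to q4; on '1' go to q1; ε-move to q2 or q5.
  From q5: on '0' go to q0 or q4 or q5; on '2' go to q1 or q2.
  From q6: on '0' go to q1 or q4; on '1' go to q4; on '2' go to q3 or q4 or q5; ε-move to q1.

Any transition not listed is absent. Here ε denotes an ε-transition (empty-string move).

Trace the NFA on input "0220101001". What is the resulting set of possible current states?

{q1, q2, q3, q4, q5, q6}

Start in {q0}.
Read '0': {q0} → {q0, q1, q2, q4, q5, q6}.
Read '2': {q0, q1, q2, q4, q5, q6} → {q0, q1, q2, q3, q4, q5}.
Read '2': {q0, q1, q2, q3, q4, q5} → {q0, q1, q2, q3, q4, q5, q6}.
Read '0': {q0, q1, q2, q3, q4, q5, q6} → {q0, q1, q2, q3, q4, q5, q6}.
Read '1': {q0, q1, q2, q3, q4, q5, q6} → {q1, q2, q3, q4, q5, q6}.
Read '0': {q1, q2, q3, q4, q5, q6} → {q0, q1, q2, q3, q4, q5}.
Read '1': {q0, q1, q2, q3, q4, q5} → {q1, q2, q3, q4, q5, q6}.
Read '0': {q1, q2, q3, q4, q5, q6} → {q0, q1, q2, q3, q4, q5}.
Read '0': {q0, q1, q2, q3, q4, q5} → {q0, q1, q2, q3, q4, q5, q6}.
Read '1': {q0, q1, q2, q3, q4, q5, q6} → {q1, q2, q3, q4, q5, q6}.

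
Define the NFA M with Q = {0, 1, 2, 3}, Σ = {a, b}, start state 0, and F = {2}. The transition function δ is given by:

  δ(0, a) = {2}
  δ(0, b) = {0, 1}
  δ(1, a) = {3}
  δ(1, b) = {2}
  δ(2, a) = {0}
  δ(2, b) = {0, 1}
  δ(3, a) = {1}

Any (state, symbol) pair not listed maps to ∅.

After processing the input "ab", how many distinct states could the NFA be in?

2

Start in {0}.
Read 'a': 0→{2}; now {2}.
Read 'b': 2→{0, 1}; now {0, 1}.
That set has 2 states.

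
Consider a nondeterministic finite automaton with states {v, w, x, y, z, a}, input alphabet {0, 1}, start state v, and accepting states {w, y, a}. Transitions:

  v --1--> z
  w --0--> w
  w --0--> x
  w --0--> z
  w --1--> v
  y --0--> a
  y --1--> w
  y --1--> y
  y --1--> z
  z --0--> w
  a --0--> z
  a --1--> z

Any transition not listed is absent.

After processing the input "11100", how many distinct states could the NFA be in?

Start in {v}.
Read '1': v→{z}; now {z}.
Read '1': z→∅; now ∅.
The set is empty and remains empty for the remaining 3 symbols.
That set has 0 states.

0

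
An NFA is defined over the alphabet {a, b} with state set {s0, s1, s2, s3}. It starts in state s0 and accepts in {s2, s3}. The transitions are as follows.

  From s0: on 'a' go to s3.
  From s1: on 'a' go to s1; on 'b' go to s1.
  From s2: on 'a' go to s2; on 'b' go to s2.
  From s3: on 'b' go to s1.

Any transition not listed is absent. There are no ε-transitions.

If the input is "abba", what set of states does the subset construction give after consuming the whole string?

{s1}

Start in {s0}.
Read 'a': {s0} → {s3}.
Read 'b': {s3} → {s1}.
Read 'b': {s1} → {s1}.
Read 'a': {s1} → {s1}.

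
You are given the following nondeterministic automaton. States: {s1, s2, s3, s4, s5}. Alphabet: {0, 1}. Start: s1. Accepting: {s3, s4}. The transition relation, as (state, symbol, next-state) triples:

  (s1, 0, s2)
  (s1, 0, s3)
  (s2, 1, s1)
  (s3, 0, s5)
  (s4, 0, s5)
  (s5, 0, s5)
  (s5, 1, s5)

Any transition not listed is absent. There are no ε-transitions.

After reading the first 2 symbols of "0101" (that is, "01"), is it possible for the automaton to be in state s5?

No

Start in {s1}.
Read '0': {s1} → {s2, s3}.
Read '1': {s2, s3} → {s1}.
State s5 is not in {s1}.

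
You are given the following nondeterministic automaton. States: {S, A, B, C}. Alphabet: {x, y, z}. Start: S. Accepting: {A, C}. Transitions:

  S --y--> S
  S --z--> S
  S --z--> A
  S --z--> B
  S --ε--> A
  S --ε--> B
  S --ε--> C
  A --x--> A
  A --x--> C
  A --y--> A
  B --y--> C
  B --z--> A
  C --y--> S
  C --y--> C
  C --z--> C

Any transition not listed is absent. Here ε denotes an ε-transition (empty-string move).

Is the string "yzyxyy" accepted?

Yes

Start: ε-closure({S}) = {S, A, B, C}.
Read 'y': S→{S}, A→{A}, B→{C}, C→{S, C}; union {S, A, C}; ε-closure = {S, A, B, C}.
Read 'z': S→{S, A, B}, A→∅, B→{A}, C→{C}; now {S, A, B, C}.
Read 'y': S→{S}, A→{A}, B→{C}, C→{S, C}; union {S, A, C}; ε-closure = {S, A, B, C}.
Read 'x': S→∅, A→{A, C}, B→∅, C→∅; now {A, C}.
Read 'y': A→{A}, C→{S, C}; union {S, A, C}; ε-closure = {S, A, B, C}.
Read 'y': S→{S}, A→{A}, B→{C}, C→{S, C}; union {S, A, C}; ε-closure = {S, A, B, C}.
The final set {S, A, B, C} contains the accepting states A, C.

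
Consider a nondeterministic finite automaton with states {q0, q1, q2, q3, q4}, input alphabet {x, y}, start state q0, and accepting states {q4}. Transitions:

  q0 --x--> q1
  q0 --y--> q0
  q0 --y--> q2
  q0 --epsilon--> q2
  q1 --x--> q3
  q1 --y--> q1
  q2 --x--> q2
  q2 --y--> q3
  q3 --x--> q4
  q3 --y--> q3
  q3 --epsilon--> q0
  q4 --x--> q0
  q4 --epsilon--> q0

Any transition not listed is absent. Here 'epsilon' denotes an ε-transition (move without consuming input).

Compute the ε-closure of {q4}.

{q0, q2, q4}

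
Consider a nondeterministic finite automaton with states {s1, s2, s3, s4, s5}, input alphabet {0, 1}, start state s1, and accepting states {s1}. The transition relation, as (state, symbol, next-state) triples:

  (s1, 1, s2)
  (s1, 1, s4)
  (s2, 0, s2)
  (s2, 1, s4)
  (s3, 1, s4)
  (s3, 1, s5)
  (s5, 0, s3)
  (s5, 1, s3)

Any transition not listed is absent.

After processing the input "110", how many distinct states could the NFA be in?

0

Start in {s1}.
Read '1': s1→{s2, s4}; now {s2, s4}.
Read '1': s2→{s4}, s4→∅; now {s4}.
Read '0': s4→∅; now ∅.
That set has 0 states.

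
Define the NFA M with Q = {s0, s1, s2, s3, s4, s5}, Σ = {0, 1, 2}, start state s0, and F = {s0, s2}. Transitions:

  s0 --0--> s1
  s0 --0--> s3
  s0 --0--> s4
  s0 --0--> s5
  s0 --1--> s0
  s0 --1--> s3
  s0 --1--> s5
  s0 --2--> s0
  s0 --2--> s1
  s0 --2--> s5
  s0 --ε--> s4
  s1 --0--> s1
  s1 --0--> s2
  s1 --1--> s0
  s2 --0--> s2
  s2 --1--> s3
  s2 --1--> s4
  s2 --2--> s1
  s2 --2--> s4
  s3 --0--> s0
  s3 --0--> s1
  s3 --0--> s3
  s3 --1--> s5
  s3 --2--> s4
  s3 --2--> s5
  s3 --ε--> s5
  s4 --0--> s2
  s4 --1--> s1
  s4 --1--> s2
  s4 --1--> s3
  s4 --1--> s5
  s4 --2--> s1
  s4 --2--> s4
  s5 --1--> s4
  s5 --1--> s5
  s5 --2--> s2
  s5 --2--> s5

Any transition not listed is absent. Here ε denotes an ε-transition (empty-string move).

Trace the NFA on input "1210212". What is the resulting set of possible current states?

{s0, s1, s2, s4, s5}

Start: ε-closure({s0}) = {s0, s4}.
Read '1': s0→{s0, s3, s5}, s4→{s1, s2, s3, s5}; union {s0, s1, s2, s3, s5}; ε-closure = {s0, s1, s2, s3, s4, s5}.
Read '2': s0→{s0, s1, s5}, s1→∅, s2→{s1, s4}, s3→{s4, s5}, s4→{s1, s4}, s5→{s2, s5}; now {s0, s1, s2, s4, s5}.
Read '1': s0→{s0, s3, s5}, s1→{s0}, s2→{s3, s4}, s4→{s1, s2, s3, s5}, s5→{s4, s5}; now {s0, s1, s2, s3, s4, s5}.
Read '0': s0→{s1, s3, s4, s5}, s1→{s1, s2}, s2→{s2}, s3→{s0, s1, s3}, s4→{s2}, s5→∅; now {s0, s1, s2, s3, s4, s5}.
Read '2': s0→{s0, s1, s5}, s1→∅, s2→{s1, s4}, s3→{s4, s5}, s4→{s1, s4}, s5→{s2, s5}; now {s0, s1, s2, s4, s5}.
Read '1': s0→{s0, s3, s5}, s1→{s0}, s2→{s3, s4}, s4→{s1, s2, s3, s5}, s5→{s4, s5}; now {s0, s1, s2, s3, s4, s5}.
Read '2': s0→{s0, s1, s5}, s1→∅, s2→{s1, s4}, s3→{s4, s5}, s4→{s1, s4}, s5→{s2, s5}; now {s0, s1, s2, s4, s5}.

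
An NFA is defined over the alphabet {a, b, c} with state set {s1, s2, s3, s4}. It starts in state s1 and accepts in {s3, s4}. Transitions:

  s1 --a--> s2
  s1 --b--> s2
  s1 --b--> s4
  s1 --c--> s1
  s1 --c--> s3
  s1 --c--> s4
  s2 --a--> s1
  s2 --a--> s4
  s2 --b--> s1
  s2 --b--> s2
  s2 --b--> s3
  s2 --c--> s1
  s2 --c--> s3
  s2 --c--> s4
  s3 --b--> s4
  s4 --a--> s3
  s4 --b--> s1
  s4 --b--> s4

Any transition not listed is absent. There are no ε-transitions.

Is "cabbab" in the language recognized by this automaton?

Yes

Start in {s1}.
Read 'c': s1→{s1, s3, s4}; now {s1, s3, s4}.
Read 'a': s1→{s2}, s3→∅, s4→{s3}; now {s2, s3}.
Read 'b': s2→{s1, s2, s3}, s3→{s4}; now {s1, s2, s3, s4}.
Read 'b': s1→{s2, s4}, s2→{s1, s2, s3}, s3→{s4}, s4→{s1, s4}; now {s1, s2, s3, s4}.
Read 'a': s1→{s2}, s2→{s1, s4}, s3→∅, s4→{s3}; now {s1, s2, s3, s4}.
Read 'b': s1→{s2, s4}, s2→{s1, s2, s3}, s3→{s4}, s4→{s1, s4}; now {s1, s2, s3, s4}.
The final set {s1, s2, s3, s4} contains the accepting states s3, s4.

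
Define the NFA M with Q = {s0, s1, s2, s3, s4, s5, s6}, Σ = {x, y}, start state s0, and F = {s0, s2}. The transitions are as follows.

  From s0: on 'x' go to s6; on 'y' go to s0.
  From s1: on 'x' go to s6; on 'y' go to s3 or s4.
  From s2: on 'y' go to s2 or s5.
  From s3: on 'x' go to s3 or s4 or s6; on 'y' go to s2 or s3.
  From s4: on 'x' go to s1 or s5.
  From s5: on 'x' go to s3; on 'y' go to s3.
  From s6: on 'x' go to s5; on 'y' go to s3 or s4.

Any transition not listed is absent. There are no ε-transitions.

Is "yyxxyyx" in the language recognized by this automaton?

Start in {s0}.
Read 'y': s0→{s0}; now {s0}.
Read 'y': s0→{s0}; now {s0}.
Read 'x': s0→{s6}; now {s6}.
Read 'x': s6→{s5}; now {s5}.
Read 'y': s5→{s3}; now {s3}.
Read 'y': s3→{s2, s3}; now {s2, s3}.
Read 'x': s2→∅, s3→{s3, s4, s6}; now {s3, s4, s6}.
The final set {s3, s4, s6} contains no accepting state.

No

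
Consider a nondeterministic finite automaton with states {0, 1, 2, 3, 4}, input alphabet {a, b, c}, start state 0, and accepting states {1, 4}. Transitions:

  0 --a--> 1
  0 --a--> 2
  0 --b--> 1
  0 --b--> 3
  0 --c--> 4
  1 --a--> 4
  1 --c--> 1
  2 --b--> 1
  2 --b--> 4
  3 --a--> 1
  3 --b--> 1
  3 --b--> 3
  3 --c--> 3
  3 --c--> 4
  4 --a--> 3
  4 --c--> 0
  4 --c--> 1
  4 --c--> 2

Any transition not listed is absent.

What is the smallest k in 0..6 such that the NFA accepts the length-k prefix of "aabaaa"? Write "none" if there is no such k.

1

Start in {0}.
Read 'a': 0→{1, 2}; now {1, 2}.
None of the earlier sets intersect F, but {1, 2} does.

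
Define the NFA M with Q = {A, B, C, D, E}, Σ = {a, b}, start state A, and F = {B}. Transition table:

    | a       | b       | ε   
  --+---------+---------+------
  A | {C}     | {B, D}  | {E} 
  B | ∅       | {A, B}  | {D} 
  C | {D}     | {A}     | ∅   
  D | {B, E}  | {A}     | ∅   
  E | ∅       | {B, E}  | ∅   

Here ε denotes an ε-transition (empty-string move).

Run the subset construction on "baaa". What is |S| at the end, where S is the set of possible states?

Start: ε-closure({A}) = {A, E}.
Read 'b': {A, E} → {B, D, E}.
Read 'a': {B, D, E} → {B, D, E}.
Read 'a': {B, D, E} → {B, D, E}.
Read 'a': {B, D, E} → {B, D, E}.
That set has 3 states.

3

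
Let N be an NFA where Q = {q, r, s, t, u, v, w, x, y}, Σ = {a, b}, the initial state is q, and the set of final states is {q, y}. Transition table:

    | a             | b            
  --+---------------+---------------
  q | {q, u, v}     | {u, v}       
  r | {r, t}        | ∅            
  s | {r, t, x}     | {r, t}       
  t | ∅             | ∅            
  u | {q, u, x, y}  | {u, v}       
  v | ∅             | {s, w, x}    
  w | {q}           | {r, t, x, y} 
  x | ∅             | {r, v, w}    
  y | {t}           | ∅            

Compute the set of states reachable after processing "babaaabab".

{r, u, v, w}

Start in {q}.
Read 'b': {q} → {u, v}.
Read 'a': {u, v} → {q, u, x, y}.
Read 'b': {q, u, x, y} → {r, u, v, w}.
Read 'a': {r, u, v, w} → {q, r, t, u, x, y}.
Read 'a': {q, r, t, u, x, y} → {q, r, t, u, v, x, y}.
Read 'a': {q, r, t, u, v, x, y} → {q, r, t, u, v, x, y}.
Read 'b': {q, r, t, u, v, x, y} → {r, s, u, v, w, x}.
Read 'a': {r, s, u, v, w, x} → {q, r, t, u, x, y}.
Read 'b': {q, r, t, u, x, y} → {r, u, v, w}.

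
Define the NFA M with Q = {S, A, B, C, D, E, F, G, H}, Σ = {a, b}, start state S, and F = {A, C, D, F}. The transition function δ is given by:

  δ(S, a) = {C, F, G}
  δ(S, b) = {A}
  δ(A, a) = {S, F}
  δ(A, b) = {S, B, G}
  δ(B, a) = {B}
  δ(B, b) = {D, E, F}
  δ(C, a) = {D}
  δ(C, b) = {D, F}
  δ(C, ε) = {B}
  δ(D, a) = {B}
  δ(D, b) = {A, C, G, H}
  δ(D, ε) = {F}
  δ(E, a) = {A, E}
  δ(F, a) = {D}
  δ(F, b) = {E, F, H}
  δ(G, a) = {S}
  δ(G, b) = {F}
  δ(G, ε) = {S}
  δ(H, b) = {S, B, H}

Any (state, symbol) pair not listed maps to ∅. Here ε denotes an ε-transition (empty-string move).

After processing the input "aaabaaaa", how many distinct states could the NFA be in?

8

Start in {S}.
Read 'a': S→{C, F, G}; union {C, F, G}; ε-closure = {S, B, C, F, G}.
Read 'a': S→{C, F, G}, B→{B}, C→{D}, F→{D}, G→{S}; now {S, B, C, D, F, G}.
Read 'a': S→{C, F, G}, B→{B}, C→{D}, D→{B}, F→{D}, G→{S}; now {S, B, C, D, F, G}.
Read 'b': S→{A}, B→{D, E, F}, C→{D, F}, D→{A, C, G, H}, F→{E, F, H}, G→{F}; union {A, C, D, E, F, G, H}; ε-closure = {S, A, B, C, D, E, F, G, H}.
Read 'a': S→{C, F, G}, A→{S, F}, B→{B}, C→{D}, D→{B}, E→{A, E}, F→{D}, G→{S}, H→∅; now {S, A, B, C, D, E, F, G}.
Read 'a': S→{C, F, G}, A→{S, F}, B→{B}, C→{D}, D→{B}, E→{A, E}, F→{D}, G→{S}; now {S, A, B, C, D, E, F, G}.
Read 'a': S→{C, F, G}, A→{S, F}, B→{B}, C→{D}, D→{B}, E→{A, E}, F→{D}, G→{S}; now {S, A, B, C, D, E, F, G}.
Read 'a': S→{C, F, G}, A→{S, F}, B→{B}, C→{D}, D→{B}, E→{A, E}, F→{D}, G→{S}; now {S, A, B, C, D, E, F, G}.
That set has 8 states.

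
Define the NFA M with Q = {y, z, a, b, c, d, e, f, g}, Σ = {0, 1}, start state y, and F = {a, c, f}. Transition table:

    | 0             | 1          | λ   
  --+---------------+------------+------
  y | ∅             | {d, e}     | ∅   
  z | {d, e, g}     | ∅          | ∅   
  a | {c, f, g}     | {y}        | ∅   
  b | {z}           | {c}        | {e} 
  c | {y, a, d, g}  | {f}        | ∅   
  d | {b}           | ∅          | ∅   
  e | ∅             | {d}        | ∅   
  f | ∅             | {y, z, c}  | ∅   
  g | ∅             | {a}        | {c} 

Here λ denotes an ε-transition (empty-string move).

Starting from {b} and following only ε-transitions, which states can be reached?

{b, e}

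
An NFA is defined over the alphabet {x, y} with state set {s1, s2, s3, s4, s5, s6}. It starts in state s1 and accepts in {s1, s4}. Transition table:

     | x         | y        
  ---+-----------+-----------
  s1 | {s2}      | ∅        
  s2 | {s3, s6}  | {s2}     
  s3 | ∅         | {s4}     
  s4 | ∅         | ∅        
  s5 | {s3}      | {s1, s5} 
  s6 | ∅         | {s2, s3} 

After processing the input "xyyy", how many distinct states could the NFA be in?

Start in {s1}.
Read 'x': {s1} → {s2}.
Read 'y': {s2} → {s2}.
Read 'y': {s2} → {s2}.
Read 'y': {s2} → {s2}.
That set has 1 state.

1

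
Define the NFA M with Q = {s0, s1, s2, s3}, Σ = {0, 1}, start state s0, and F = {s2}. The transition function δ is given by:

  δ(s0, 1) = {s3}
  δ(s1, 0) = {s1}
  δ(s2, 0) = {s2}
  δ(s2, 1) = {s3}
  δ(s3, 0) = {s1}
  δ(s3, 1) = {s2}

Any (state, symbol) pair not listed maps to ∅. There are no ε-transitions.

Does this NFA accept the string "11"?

Start in {s0}.
Read '1': s0→{s3}; now {s3}.
Read '1': s3→{s2}; now {s2}.
The final set {s2} contains the accepting state s2.

Yes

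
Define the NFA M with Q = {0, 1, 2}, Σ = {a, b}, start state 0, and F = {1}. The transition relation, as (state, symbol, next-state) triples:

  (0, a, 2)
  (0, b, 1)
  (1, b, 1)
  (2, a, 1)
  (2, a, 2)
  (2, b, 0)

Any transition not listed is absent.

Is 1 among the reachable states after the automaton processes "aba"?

No

Start in {0}.
Read 'a': {0} → {2}.
Read 'b': {2} → {0}.
Read 'a': {0} → {2}.
State 1 is not in {2}.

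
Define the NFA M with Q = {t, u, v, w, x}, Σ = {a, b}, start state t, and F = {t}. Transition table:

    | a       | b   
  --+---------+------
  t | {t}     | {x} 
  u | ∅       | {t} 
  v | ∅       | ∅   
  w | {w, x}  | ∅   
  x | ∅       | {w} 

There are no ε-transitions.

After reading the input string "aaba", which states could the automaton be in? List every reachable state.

∅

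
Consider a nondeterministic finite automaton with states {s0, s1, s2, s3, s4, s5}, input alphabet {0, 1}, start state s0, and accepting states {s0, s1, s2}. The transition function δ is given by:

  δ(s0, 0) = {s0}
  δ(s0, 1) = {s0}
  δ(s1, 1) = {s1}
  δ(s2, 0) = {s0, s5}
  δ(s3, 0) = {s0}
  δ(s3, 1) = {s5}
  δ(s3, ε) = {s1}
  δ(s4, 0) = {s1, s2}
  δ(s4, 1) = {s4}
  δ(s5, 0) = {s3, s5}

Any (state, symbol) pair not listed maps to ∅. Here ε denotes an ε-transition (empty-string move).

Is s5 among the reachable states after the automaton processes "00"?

Start in {s0}.
Read '0': {s0} → {s0}.
Read '0': {s0} → {s0}.
State s5 is not in {s0}.

No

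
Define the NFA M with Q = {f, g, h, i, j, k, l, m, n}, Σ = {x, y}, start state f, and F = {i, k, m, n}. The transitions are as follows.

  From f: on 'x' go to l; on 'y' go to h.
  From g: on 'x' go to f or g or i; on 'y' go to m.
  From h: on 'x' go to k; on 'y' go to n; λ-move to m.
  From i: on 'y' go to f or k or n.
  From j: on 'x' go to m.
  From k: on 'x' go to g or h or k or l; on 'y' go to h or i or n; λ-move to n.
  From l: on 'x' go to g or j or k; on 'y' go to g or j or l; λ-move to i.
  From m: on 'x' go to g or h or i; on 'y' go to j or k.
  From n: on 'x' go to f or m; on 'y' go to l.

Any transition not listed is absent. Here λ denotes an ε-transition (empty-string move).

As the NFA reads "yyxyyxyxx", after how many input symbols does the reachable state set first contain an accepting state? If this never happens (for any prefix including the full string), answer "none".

Start in {f}.
Read 'y': f→{h}; union {h}; ε-closure = {h, m}.
None of the earlier sets intersect F, but {h, m} does.

1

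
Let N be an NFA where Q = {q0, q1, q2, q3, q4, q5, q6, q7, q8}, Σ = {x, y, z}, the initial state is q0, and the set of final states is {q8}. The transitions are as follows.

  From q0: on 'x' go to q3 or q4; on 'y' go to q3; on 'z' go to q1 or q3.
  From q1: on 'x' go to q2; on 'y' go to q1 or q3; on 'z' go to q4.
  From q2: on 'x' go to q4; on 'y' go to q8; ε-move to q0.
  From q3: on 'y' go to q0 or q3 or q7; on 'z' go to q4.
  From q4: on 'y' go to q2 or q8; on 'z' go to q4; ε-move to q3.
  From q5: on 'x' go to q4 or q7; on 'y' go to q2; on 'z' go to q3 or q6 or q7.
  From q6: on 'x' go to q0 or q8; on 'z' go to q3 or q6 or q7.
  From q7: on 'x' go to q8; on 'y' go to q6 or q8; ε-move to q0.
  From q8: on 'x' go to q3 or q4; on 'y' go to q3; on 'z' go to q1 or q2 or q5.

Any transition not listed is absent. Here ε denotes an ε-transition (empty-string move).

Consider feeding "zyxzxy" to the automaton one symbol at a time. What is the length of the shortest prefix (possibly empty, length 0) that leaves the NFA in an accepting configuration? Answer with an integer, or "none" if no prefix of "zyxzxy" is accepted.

3

Start in {q0}.
Read 'z': q0→{q1, q3}; now {q1, q3}.
Read 'y': q1→{q1, q3}, q3→{q0, q3, q7}; now {q0, q1, q3, q7}.
Read 'x': q0→{q3, q4}, q1→{q2}, q3→∅, q7→{q8}; union {q2, q3, q4, q8}; ε-closure = {q0, q2, q3, q4, q8}.
None of the earlier sets intersect F, but {q0, q2, q3, q4, q8} does.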